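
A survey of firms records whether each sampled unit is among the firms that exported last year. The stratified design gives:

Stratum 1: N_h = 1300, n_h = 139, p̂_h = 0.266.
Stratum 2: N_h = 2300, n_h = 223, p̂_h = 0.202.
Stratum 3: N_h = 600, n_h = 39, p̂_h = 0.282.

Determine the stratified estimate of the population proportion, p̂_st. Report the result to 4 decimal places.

N = 4200; stratum weights W_h = N_h/N.
p̂_st = Σ W_h p̂_h = (1300·0.266 + 2300·0.202 + 600·0.282)/4200 = 0.23324

p̂_st ≈ 0.2332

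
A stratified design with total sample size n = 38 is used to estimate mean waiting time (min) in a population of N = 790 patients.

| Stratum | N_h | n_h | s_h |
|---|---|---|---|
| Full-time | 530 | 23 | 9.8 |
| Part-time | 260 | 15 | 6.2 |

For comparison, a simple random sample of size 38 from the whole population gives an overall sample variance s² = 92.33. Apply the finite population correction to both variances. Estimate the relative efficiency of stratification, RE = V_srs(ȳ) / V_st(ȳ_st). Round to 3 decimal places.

V̂(ȳ_st) = Σ W_h² (1 − n_h/N_h) s_h²/n_h, with W_h = N_h/N and N = 790:
  stratum Full-time: (530/790)²·(1 − 23/530)·9.8²/23 = 1.79785
  stratum Part-time: (260/790)²·(1 − 15/260)·6.2²/15 = 0.261564
V_st = 2.05942
V_srs = (1 − 38/790)·92.33/38 = 2.31286
Relative efficiency = V_srs / V_st = 2.31286/2.05942 = 1.1231

RE ≈ 1.123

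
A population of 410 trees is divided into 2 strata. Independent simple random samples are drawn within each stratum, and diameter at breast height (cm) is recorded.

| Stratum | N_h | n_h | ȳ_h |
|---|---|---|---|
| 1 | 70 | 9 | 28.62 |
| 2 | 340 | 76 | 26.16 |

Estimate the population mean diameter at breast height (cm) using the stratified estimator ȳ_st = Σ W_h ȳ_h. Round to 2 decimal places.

ȳ_st ≈ 26.58

N = Σ N_h = 410. Stratum weights W_h = N_h/N.
ȳ_st = (70·28.62 + 340·26.16) / 410 = 26.5800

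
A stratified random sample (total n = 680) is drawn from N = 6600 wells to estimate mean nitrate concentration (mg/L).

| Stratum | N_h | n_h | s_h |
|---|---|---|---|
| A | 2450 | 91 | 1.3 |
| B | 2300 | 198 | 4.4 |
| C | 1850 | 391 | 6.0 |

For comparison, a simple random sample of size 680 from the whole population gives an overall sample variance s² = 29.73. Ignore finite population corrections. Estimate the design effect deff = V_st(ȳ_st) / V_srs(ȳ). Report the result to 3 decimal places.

V̂(ȳ_st) = Σ W_h² s_h²/n_h, with W_h = N_h/N and N = 6600:
  stratum A: (2450/6600)²·1.3²/91 = 0.00255911
  stratum B: (2300/6600)²·4.4²/198 = 0.0118743
  stratum C: (1850/6600)²·6.0²/391 = 0.00723405
V_st = 0.0216675
V_srs = s²/n = 29.73/680 = 0.0437206
deff = V_st / V_srs = 0.0216675/0.0437206 = 0.4956

deff ≈ 0.496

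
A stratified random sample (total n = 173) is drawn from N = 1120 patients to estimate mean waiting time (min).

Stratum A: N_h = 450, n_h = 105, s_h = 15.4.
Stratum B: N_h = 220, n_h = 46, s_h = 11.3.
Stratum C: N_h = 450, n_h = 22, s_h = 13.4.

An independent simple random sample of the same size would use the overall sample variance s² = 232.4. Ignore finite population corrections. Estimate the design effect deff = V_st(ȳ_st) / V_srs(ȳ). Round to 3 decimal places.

V̂(ȳ_st) = Σ W_h² s_h²/n_h, with W_h = N_h/N and N = 1120:
  stratum A: (450/1120)²·15.4²/105 = 0.364621
  stratum B: (220/1120)²·11.3²/46 = 0.107105
  stratum C: (450/1120)²·13.4²/22 = 1.31758
V_st = 1.7893
V_srs = s²/n = 232.4/173 = 1.34335
deff = V_st / V_srs = 1.7893/1.34335 = 1.3320

deff ≈ 1.332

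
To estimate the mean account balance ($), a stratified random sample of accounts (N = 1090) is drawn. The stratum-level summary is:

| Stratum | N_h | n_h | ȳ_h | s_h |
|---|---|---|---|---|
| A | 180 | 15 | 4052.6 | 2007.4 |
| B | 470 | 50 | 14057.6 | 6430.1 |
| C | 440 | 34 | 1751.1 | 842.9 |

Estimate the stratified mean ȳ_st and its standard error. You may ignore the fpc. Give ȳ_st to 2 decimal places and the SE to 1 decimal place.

ȳ_st ≈ 7437.64, SE ≈ 405.6

ȳ_st = Σ W_h ȳ_h = (180·4052.6 + 470·14057.6 + 440·1751.1)/1090 = 7437.63670
V̂(ȳ_st) = Σ W_h² s_h²/n_h, with W_h = N_h/N and N = 1090:
  stratum A: (180/1090)²·2007.4²/15 = 7326.03
  stratum B: (470/1090)²·6430.1²/50 = 153748
  stratum C: (440/1090)²·842.9²/34 = 3405.07
V̂(ȳ_st) = 164479
SE(ȳ_st) = √164479 = 405.56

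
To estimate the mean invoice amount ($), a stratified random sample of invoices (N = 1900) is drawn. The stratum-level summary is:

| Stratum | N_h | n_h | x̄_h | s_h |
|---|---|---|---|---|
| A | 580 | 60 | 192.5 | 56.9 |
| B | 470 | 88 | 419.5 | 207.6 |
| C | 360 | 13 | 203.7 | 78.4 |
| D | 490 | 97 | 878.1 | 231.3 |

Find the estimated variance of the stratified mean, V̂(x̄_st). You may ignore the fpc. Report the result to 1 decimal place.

V̂(x̄_st) = Σ W_h² s_h²/n_h, with W_h = N_h/N and N = 1900:
  stratum A: (580/1900)²·56.9²/60 = 5.02831
  stratum B: (470/1900)²·207.6²/88 = 29.9682
  stratum C: (360/1900)²·78.4²/13 = 16.9741
  stratum D: (490/1900)²·231.3²/97 = 36.683
V̂(x̄_st) = 88.6536

V̂(x̄_st) ≈ 88.7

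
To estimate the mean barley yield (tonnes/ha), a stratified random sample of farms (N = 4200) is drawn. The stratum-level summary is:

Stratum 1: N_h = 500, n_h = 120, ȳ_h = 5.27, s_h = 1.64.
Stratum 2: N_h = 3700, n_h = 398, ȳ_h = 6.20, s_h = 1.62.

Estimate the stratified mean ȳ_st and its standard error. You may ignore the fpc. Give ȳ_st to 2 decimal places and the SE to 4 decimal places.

ȳ_st = Σ W_h ȳ_h = (500·5.27 + 3700·6.20)/4200 = 6.08929
V̂(ȳ_st) = Σ W_h² s_h²/n_h, with W_h = N_h/N and N = 4200:
  stratum 1: (500/4200)²·1.64²/120 = 0.000317649
  stratum 2: (3700/4200)²·1.62²/398 = 0.00511743
V̂(ȳ_st) = 0.00543508
SE(ȳ_st) = √0.00543508 = 0.073723

ȳ_st ≈ 6.09, SE ≈ 0.0737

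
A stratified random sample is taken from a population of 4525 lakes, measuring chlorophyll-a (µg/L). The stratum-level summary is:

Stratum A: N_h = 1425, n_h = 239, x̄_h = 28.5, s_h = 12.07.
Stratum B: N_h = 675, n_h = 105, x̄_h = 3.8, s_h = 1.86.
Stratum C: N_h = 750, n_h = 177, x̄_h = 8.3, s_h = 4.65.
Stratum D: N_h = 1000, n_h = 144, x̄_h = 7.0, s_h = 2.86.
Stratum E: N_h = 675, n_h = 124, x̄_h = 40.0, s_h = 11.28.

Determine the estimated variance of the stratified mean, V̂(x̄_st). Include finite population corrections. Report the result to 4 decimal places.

V̂(x̄_st) = Σ W_h² (1 − n_h/N_h) s_h²/n_h, with W_h = N_h/N and N = 4525:
  stratum A: (1425/4525)²·(1 − 239/1425)·12.07²/239 = 0.0503129
  stratum B: (675/4525)²·(1 − 105/675)·1.86²/105 = 0.000619125
  stratum C: (750/4525)²·(1 − 177/750)·4.65²/177 = 0.00256396
  stratum D: (1000/4525)²·(1 − 144/1000)·2.86²/144 = 0.00237469
  stratum E: (675/4525)²·(1 − 124/675)·11.28²/124 = 0.0186387
V̂(x̄_st) = 0.0745093

V̂(x̄_st) ≈ 0.0745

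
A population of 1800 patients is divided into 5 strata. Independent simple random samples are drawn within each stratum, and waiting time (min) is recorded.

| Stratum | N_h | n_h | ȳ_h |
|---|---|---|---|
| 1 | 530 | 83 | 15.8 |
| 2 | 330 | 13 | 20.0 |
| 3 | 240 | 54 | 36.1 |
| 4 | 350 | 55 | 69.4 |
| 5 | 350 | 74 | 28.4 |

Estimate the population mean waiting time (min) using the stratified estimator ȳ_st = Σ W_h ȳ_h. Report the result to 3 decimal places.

N = Σ N_h = 1800. Stratum weights W_h = N_h/N.
ȳ_st = (530·15.8 + 330·20.0 + 240·36.1 + 350·69.4 + 350·28.4) / 1800 = 32.14889

ȳ_st ≈ 32.149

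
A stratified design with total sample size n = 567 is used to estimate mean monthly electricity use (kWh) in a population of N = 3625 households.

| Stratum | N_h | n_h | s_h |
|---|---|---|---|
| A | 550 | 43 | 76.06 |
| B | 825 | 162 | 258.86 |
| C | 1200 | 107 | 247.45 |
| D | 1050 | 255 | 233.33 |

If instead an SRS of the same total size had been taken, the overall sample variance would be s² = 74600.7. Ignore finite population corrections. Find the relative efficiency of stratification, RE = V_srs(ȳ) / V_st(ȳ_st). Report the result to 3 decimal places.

V̂(ȳ_st) = Σ W_h² s_h²/n_h, with W_h = N_h/N and N = 3625:
  stratum A: (550/3625)²·76.06²/43 = 3.09709
  stratum B: (825/3625)²·258.86²/162 = 21.4243
  stratum C: (1200/3625)²·247.45²/107 = 62.7101
  stratum D: (1050/3625)²·233.33²/255 = 17.9128
V_st = 105.144
V_srs = s²/n = 74600.7/567 = 131.571
Relative efficiency = V_srs / V_st = 131.571/105.144 = 1.2513

RE ≈ 1.251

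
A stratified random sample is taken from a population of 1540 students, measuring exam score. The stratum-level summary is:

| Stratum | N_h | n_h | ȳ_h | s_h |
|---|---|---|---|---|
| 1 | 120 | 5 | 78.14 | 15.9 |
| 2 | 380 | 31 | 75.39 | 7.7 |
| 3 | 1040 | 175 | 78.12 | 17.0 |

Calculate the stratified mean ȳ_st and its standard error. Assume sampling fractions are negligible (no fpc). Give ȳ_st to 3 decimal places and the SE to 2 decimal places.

ȳ_st = Σ W_h ȳ_h = (120·78.14 + 380·75.39 + 1040·78.12)/1540 = 77.44792
V̂(ȳ_st) = Σ W_h² s_h²/n_h, with W_h = N_h/N and N = 1540:
  stratum 1: (120/1540)²·15.9²/5 = 0.307005
  stratum 2: (380/1540)²·7.7²/31 = 0.116452
  stratum 3: (1040/1540)²·17.0²/175 = 0.753156
V̂(ȳ_st) = 1.17661
SE(ȳ_st) = √1.17661 = 1.08472

ȳ_st ≈ 77.448, SE ≈ 1.08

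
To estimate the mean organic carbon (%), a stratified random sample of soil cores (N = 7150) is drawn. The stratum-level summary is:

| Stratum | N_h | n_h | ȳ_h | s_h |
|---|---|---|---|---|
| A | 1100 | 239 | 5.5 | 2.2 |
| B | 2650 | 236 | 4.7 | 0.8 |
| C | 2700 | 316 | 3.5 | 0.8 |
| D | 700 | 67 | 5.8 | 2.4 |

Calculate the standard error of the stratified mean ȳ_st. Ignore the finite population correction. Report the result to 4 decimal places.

V̂(ȳ_st) = Σ W_h² s_h²/n_h, with W_h = N_h/N and N = 7150:
  stratum A: (1100/7150)²·2.2²/239 = 0.000479315
  stratum B: (2650/7150)²·0.8²/236 = 0.000372518
  stratum C: (2700/7150)²·0.8²/316 = 0.000288807
  stratum D: (700/7150)²·2.4²/67 = 0.000824008
V̂(ȳ_st) = 0.00196465
SE(ȳ_st) = √0.00196465 = 0.0443244

SE(ȳ_st) ≈ 0.0443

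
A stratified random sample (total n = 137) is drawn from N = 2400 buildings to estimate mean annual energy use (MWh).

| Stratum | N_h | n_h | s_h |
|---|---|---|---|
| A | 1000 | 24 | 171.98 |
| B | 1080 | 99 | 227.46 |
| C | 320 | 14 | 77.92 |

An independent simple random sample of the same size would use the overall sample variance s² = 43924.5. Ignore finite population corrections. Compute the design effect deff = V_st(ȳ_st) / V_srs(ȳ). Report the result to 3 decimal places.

deff ≈ 1.021

V̂(ȳ_st) = Σ W_h² s_h²/n_h, with W_h = N_h/N and N = 2400:
  stratum A: (1000/2400)²·171.98²/24 = 213.955
  stratum B: (1080/2400)²·227.46²/99 = 105.828
  stratum C: (320/2400)²·77.92²/14 = 7.70987
V_st = 327.493
V_srs = s²/n = 43924.5/137 = 320.617
deff = V_st / V_srs = 327.493/320.617 = 1.0214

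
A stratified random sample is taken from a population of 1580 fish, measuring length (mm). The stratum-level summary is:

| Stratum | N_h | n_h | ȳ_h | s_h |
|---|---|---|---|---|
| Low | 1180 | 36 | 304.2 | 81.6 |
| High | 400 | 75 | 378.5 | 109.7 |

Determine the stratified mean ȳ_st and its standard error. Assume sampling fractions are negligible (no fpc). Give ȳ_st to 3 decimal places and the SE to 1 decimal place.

ȳ_st = Σ W_h ȳ_h = (1180·304.2 + 400·378.5)/1580 = 323.01013
V̂(ȳ_st) = Σ W_h² s_h²/n_h, with W_h = N_h/N and N = 1580:
  stratum Low: (1180/1580)²·81.6²/36 = 103.164
  stratum High: (400/1580)²·109.7²/75 = 10.2839
V̂(ȳ_st) = 113.448
SE(ȳ_st) = √113.448 = 10.6512

ȳ_st ≈ 323.010, SE ≈ 10.7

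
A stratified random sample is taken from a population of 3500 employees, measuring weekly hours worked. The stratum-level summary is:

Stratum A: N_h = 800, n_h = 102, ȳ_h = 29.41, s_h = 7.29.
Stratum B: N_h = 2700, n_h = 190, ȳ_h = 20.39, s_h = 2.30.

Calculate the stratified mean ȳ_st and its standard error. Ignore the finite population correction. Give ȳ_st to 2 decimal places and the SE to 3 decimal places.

ȳ_st = Σ W_h ȳ_h = (800·29.41 + 2700·20.39)/3500 = 22.45171
V̂(ȳ_st) = Σ W_h² s_h²/n_h, with W_h = N_h/N and N = 3500:
  stratum A: (800/3500)²·7.29²/102 = 0.0272207
  stratum B: (2700/3500)²·2.30²/190 = 0.0165689
V̂(ȳ_st) = 0.0437896
SE(ȳ_st) = √0.0437896 = 0.20926

ȳ_st ≈ 22.45, SE ≈ 0.209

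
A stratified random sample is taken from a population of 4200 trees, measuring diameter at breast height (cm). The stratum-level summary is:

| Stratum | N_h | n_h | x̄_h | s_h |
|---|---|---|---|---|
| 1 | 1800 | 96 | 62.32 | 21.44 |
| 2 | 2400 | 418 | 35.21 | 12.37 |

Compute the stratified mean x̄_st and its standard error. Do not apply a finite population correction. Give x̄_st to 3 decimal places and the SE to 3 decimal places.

x̄_st = Σ W_h x̄_h = (1800·62.32 + 2400·35.21)/4200 = 46.82857
V̂(x̄_st) = Σ W_h² s_h²/n_h, with W_h = N_h/N and N = 4200:
  stratum 1: (1800/4200)²·21.44²/96 = 0.879478
  stratum 2: (2400/4200)²·12.37²/418 = 0.119533
V̂(x̄_st) = 0.99901
SE(x̄_st) = √0.99901 = 0.999505

x̄_st ≈ 46.829, SE ≈ 1.000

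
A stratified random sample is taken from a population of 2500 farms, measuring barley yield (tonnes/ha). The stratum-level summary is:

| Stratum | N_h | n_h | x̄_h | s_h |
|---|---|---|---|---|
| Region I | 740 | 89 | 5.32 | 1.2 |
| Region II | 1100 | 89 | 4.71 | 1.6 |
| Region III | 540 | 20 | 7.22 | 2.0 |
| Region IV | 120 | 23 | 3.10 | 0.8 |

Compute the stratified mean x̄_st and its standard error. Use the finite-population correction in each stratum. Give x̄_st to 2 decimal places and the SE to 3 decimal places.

x̄_st ≈ 5.36, SE ≈ 0.124

x̄_st = Σ W_h x̄_h = (740·5.32 + 1100·4.71 + 540·7.22 + 120·3.10)/2500 = 5.35544
V̂(x̄_st) = Σ W_h² (1 − n_h/N_h) s_h²/n_h, with W_h = N_h/N and N = 2500:
  stratum Region I: (740/2500)²·(1 − 89/740)·1.2²/89 = 0.00124711
  stratum Region II: (1100/2500)²·(1 − 89/1100)·1.6²/89 = 0.00511816
  stratum Region III: (540/2500)²·(1 − 20/540)·2.0²/20 = 0.0089856
  stratum Region IV: (120/2500)²·(1 − 23/120)·0.8²/23 = 5.18233e-05
V̂(x̄_st) = 0.0154027
SE(x̄_st) = √0.0154027 = 0.124108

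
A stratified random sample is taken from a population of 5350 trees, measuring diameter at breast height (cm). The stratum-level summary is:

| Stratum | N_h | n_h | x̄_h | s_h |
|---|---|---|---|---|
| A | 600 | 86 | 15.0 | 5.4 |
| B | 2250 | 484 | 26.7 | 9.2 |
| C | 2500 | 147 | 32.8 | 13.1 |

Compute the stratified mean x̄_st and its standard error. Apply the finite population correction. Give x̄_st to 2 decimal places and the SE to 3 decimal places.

x̄_st = Σ W_h x̄_h = (600·15.0 + 2250·26.7 + 2500·32.8)/5350 = 28.23832
V̂(x̄_st) = Σ W_h² (1 − n_h/N_h) s_h²/n_h, with W_h = N_h/N and N = 5350:
  stratum A: (600/5350)²·(1 − 86/600)·5.4²/86 = 0.00365339
  stratum B: (2250/5350)²·(1 − 484/2250)·9.2²/484 = 0.0242771
  stratum C: (2500/5350)²·(1 − 147/2500)·13.1²/147 = 0.239927
V̂(x̄_st) = 0.267858
SE(x̄_st) = √0.267858 = 0.51755

x̄_st ≈ 28.24, SE ≈ 0.518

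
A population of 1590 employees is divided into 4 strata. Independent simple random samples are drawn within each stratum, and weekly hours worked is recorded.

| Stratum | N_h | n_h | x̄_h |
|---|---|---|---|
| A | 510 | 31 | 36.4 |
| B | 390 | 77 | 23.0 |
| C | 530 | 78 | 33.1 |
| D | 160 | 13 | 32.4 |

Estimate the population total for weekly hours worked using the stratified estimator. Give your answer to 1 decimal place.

τ̂_st ≈ 50261.0

τ̂_st = Σ N_h x̄_h = 510·36.4 + 390·23.0 + 530·33.1 + 160·32.4 = 50261.0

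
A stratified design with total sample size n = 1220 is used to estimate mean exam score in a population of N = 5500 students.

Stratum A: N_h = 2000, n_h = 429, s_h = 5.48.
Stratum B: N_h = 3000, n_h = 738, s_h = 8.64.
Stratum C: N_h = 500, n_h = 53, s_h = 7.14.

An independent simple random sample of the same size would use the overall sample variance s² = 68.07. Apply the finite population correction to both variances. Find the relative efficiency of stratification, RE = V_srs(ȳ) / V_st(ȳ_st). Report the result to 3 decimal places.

RE ≈ 1.171

V̂(ȳ_st) = Σ W_h² (1 − n_h/N_h) s_h²/n_h, with W_h = N_h/N and N = 5500:
  stratum A: (2000/5500)²·(1 − 429/2000)·5.48²/429 = 0.00727084
  stratum B: (3000/5500)²·(1 − 738/3000)·8.64²/738 = 0.0226913
  stratum C: (500/5500)²·(1 − 53/500)·7.14²/53 = 0.00710678
V_st = 0.0370689
V_srs = (1 − 1220/5500)·68.07/1220 = 0.0434187
Relative efficiency = V_srs / V_st = 0.0434187/0.0370689 = 1.1713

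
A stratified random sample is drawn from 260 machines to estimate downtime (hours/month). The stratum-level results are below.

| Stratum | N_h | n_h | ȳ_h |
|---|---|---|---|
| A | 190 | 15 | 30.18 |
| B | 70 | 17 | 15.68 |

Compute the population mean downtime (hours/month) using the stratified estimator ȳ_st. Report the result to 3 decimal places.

N = Σ N_h = 260. Stratum weights W_h = N_h/N.
ȳ_st = (190·30.18 + 70·15.68) / 260 = 26.27615

ȳ_st ≈ 26.276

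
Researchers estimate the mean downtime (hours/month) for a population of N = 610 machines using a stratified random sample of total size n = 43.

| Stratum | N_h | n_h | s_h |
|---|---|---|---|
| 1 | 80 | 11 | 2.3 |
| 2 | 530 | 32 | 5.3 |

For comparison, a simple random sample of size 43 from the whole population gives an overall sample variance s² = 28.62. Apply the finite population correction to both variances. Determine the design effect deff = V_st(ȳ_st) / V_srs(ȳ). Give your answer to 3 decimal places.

deff ≈ 1.018

V̂(ȳ_st) = Σ W_h² (1 − n_h/N_h) s_h²/n_h, with W_h = N_h/N and N = 610:
  stratum 1: (80/610)²·(1 − 11/80)·2.3²/11 = 0.00713415
  stratum 2: (530/610)²·(1 − 32/530)·5.3²/32 = 0.622655
V_st = 0.629789
V_srs = (1 − 43/610)·28.62/43 = 0.618663
deff = V_st / V_srs = 0.629789/0.618663 = 1.0180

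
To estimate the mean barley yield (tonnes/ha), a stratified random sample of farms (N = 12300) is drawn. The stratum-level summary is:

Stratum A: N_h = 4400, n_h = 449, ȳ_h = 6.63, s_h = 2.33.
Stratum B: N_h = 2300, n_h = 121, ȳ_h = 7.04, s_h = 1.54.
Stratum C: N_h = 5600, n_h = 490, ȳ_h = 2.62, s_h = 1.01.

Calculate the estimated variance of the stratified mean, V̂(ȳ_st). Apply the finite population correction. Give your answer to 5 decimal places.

V̂(ȳ_st) = Σ W_h² (1 − n_h/N_h) s_h²/n_h, with W_h = N_h/N and N = 12300:
  stratum A: (4400/12300)²·(1 − 449/4400)·2.33²/449 = 0.00138936
  stratum B: (2300/12300)²·(1 − 121/2300)·1.54²/121 = 0.000649278
  stratum C: (5600/12300)²·(1 − 490/5600)·1.01²/490 = 0.000393772
V̂(ȳ_st) = 0.00243241

V̂(ȳ_st) ≈ 0.00243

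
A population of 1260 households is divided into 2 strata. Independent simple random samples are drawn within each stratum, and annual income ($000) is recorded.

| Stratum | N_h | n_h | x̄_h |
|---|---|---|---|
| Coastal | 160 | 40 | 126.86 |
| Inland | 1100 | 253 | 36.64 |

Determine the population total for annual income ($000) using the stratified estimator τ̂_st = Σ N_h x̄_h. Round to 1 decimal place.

τ̂_st ≈ 60601.6

τ̂_st = Σ N_h x̄_h = 160·126.86 + 1100·36.64 = 60601.6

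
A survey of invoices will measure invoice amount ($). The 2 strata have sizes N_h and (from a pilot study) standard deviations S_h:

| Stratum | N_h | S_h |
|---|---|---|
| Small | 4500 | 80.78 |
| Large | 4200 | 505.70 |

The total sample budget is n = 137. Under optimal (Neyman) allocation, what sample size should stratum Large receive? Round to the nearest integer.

Neyman allocation: n_h = n · N_h S_h / Σ N_i S_i, with n = 137.
  stratum Small: N_h·S_h = 4500·80.78 = 363510.00
  stratum Large: N_h·S_h = 4200·505.70 = 2123940.00
Σ N_h S_h = 2487450.00
n for stratum Large = 137·2123940.00/2487450.00 = 116.979 → 117

117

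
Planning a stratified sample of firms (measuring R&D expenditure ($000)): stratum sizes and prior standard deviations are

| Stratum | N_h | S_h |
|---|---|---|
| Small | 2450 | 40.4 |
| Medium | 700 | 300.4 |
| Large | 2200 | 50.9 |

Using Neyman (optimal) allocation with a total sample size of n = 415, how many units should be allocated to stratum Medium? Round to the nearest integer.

207

Neyman allocation: n_h = n · N_h S_h / Σ N_i S_i, with n = 415.
  stratum Small: N_h·S_h = 2450·40.4 = 98980.00
  stratum Medium: N_h·S_h = 700·300.4 = 210280.00
  stratum Large: N_h·S_h = 2200·50.9 = 111980.00
Σ N_h S_h = 421240.00
n for stratum Medium = 415·210280.00/421240.00 = 207.165 → 207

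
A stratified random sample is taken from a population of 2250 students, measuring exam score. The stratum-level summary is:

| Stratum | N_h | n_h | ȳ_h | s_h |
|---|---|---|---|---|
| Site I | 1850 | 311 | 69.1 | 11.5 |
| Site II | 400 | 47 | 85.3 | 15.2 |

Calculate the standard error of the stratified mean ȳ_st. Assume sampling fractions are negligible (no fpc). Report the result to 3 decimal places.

V̂(ȳ_st) = Σ W_h² s_h²/n_h, with W_h = N_h/N and N = 2250:
  stratum Site I: (1850/2250)²·11.5²/311 = 0.287484
  stratum Site II: (400/2250)²·15.2²/47 = 0.155362
V̂(ȳ_st) = 0.442846
SE(ȳ_st) = √0.442846 = 0.665467

SE(ȳ_st) ≈ 0.665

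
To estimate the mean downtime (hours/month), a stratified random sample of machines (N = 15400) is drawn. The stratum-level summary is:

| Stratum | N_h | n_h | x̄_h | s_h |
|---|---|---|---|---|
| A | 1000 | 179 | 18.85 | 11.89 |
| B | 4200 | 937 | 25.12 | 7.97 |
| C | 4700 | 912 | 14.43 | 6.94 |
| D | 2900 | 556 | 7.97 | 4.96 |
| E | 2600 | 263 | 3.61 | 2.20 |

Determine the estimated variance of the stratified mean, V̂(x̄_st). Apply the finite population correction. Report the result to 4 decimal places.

V̂(x̄_st) ≈ 0.0124

V̂(x̄_st) = Σ W_h² (1 − n_h/N_h) s_h²/n_h, with W_h = N_h/N and N = 15400:
  stratum A: (1000/15400)²·(1 − 179/1000)·11.89²/179 = 0.00273409
  stratum B: (4200/15400)²·(1 − 937/4200)·7.97²/937 = 0.00391744
  stratum C: (4700/15400)²·(1 − 912/4700)·6.94²/912 = 0.00396452
  stratum D: (2900/15400)²·(1 − 556/2900)·4.96²/556 = 0.00126824
  stratum E: (2600/15400)²·(1 − 263/2600)·2.20²/263 = 0.000471498
V̂(x̄_st) = 0.0123558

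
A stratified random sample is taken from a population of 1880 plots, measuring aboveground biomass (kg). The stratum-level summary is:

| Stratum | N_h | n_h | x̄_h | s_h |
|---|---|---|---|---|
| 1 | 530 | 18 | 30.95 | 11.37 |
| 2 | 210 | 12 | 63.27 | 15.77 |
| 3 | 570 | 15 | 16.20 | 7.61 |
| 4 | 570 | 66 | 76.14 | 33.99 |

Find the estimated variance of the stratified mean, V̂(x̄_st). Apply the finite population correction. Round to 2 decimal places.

V̂(x̄_st) ≈ 2.56

V̂(x̄_st) = Σ W_h² (1 − n_h/N_h) s_h²/n_h, with W_h = N_h/N and N = 1880:
  stratum 1: (530/1880)²·(1 − 18/530)·11.37²/18 = 0.551415
  stratum 2: (210/1880)²·(1 − 12/210)·15.77²/12 = 0.24381
  stratum 3: (570/1880)²·(1 − 15/570)·7.61²/15 = 0.345565
  stratum 4: (570/1880)²·(1 − 66/570)·33.99²/66 = 1.42281
V̂(x̄_st) = 2.5636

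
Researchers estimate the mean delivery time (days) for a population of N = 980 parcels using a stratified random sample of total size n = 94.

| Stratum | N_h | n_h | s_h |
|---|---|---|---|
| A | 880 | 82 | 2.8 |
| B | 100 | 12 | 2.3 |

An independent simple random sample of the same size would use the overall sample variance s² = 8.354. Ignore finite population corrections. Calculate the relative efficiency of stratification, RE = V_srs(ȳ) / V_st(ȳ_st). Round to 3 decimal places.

V̂(ȳ_st) = Σ W_h² s_h²/n_h, with W_h = N_h/N and N = 980:
  stratum A: (880/980)²·2.8²/82 = 0.0770931
  stratum B: (100/980)²·2.3²/12 = 0.0045901
V_st = 0.0816832
V_srs = s²/n = 8.354/94 = 0.0888723
Relative efficiency = V_srs / V_st = 0.0888723/0.0816832 = 1.0880

RE ≈ 1.088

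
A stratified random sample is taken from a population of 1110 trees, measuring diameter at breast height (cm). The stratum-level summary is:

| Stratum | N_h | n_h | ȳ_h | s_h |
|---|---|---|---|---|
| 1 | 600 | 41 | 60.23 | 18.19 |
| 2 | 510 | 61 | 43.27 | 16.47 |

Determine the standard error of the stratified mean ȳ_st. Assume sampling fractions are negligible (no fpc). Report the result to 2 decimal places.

SE(ȳ_st) ≈ 1.82

V̂(ȳ_st) = Σ W_h² s_h²/n_h, with W_h = N_h/N and N = 1110:
  stratum 1: (600/1110)²·18.19²/41 = 2.35797
  stratum 2: (510/1110)²·16.47²/61 = 0.938754
V̂(ȳ_st) = 3.29672
SE(ȳ_st) = √3.29672 = 1.81569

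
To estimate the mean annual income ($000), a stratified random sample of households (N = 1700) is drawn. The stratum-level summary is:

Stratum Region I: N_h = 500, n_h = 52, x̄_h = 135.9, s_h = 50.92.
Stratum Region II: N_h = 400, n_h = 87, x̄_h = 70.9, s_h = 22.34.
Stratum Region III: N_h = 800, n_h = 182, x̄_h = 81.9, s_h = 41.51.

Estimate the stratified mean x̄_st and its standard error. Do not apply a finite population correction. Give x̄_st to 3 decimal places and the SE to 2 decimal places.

x̄_st = Σ W_h x̄_h = (500·135.9 + 400·70.9 + 800·81.9)/1700 = 95.19412
V̂(x̄_st) = Σ W_h² s_h²/n_h, with W_h = N_h/N and N = 1700:
  stratum Region I: (500/1700)²·50.92²/52 = 4.31336
  stratum Region II: (400/1700)²·22.34²/87 = 0.317592
  stratum Region III: (800/1700)²·41.51²/182 = 2.0966
V̂(x̄_st) = 6.72755
SE(x̄_st) = √6.72755 = 2.59375

x̄_st ≈ 95.194, SE ≈ 2.59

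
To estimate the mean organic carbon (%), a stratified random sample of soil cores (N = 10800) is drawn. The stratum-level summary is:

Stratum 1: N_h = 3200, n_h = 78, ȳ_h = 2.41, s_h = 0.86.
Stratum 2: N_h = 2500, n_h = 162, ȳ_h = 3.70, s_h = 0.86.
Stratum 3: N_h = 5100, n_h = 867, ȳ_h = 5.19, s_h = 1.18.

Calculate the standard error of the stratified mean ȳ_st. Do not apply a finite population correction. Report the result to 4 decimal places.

V̂(ȳ_st) = Σ W_h² s_h²/n_h, with W_h = N_h/N and N = 10800:
  stratum 1: (3200/10800)²·0.86²/78 = 0.000832443
  stratum 2: (2500/10800)²·0.86²/162 = 0.000244633
  stratum 3: (5100/10800)²·1.18²/867 = 0.000358128
V̂(ȳ_st) = 0.0014352
SE(ȳ_st) = √0.0014352 = 0.0378841

SE(ȳ_st) ≈ 0.0379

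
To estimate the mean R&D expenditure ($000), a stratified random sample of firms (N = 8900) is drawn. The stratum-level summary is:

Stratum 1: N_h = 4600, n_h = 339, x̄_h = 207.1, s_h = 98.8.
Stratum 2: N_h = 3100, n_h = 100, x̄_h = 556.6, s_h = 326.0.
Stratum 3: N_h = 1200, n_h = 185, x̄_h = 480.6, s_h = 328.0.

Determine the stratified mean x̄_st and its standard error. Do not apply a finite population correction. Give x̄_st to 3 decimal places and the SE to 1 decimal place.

x̄_st = Σ W_h x̄_h = (4600·207.1 + 3100·556.6 + 1200·480.6)/8900 = 365.71236
V̂(x̄_st) = Σ W_h² s_h²/n_h, with W_h = N_h/N and N = 8900:
  stratum 1: (4600/8900)²·98.8²/339 = 7.69219
  stratum 2: (3100/8900)²·326.0²/100 = 128.937
  stratum 3: (1200/8900)²·328.0²/185 = 10.572
V̂(x̄_st) = 147.202
SE(x̄_st) = √147.202 = 12.1327

x̄_st ≈ 365.712, SE ≈ 12.1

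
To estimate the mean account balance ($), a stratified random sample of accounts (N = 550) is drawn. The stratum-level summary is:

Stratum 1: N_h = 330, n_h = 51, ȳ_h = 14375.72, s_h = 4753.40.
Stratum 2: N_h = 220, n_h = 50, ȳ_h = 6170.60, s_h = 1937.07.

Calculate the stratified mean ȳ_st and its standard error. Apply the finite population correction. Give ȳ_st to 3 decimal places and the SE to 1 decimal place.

ȳ_st = Σ W_h ȳ_h = (330·14375.72 + 220·6170.60)/550 = 11093.67200
V̂(ȳ_st) = Σ W_h² (1 − n_h/N_h) s_h²/n_h, with W_h = N_h/N and N = 550:
  stratum 1: (330/550)²·(1 − 51/330)·4753.40²/51 = 134844
  stratum 2: (220/550)²·(1 − 50/220)·1937.07²/50 = 9278.27
V̂(ȳ_st) = 144122
SE(ȳ_st) = √144122 = 379.634

ȳ_st ≈ 11093.672, SE ≈ 379.6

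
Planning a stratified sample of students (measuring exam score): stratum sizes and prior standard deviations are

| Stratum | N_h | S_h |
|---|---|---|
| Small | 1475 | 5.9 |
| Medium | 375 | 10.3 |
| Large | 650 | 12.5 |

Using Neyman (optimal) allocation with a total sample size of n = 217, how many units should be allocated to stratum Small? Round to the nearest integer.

Neyman allocation: n_h = n · N_h S_h / Σ N_i S_i, with n = 217.
  stratum Small: N_h·S_h = 1475·5.9 = 8702.50
  stratum Medium: N_h·S_h = 375·10.3 = 3862.50
  stratum Large: N_h·S_h = 650·12.5 = 8125.00
Σ N_h S_h = 20690.00
n for stratum Small = 217·8702.50/20690.00 = 91.273 → 91

91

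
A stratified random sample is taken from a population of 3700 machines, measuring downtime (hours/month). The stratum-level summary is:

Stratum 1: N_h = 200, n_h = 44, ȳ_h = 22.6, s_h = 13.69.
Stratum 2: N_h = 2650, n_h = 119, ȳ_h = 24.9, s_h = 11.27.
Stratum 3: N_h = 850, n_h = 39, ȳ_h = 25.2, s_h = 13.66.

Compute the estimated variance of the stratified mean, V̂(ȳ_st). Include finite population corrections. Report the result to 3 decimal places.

V̂(ȳ_st) = Σ W_h² (1 − n_h/N_h) s_h²/n_h, with W_h = N_h/N and N = 3700:
  stratum 1: (200/3700)²·(1 − 44/200)·13.69²/44 = 0.00970745
  stratum 2: (2650/3700)²·(1 − 119/2650)·11.27²/119 = 0.52292
  stratum 3: (850/3700)²·(1 − 39/850)·13.66²/39 = 0.24092
V̂(ȳ_st) = 0.773548

V̂(ȳ_st) ≈ 0.774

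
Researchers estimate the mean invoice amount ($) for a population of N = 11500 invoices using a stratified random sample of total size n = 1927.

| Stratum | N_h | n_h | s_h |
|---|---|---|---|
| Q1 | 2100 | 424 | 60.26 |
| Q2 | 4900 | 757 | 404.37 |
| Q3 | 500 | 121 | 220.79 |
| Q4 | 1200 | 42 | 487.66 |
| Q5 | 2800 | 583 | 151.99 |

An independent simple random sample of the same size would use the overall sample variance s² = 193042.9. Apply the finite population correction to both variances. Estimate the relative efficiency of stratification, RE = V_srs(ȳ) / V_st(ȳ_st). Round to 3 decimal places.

V̂(ȳ_st) = Σ W_h² (1 − n_h/N_h) s_h²/n_h, with W_h = N_h/N and N = 11500:
  stratum Q1: (2100/11500)²·(1 − 424/2100)·60.26²/424 = 0.227924
  stratum Q2: (4900/11500)²·(1 − 757/4900)·404.37²/757 = 33.1572
  stratum Q3: (500/11500)²·(1 − 121/500)·220.79²/121 = 0.577281
  stratum Q4: (1200/11500)²·(1 − 42/1200)·487.66²/42 = 59.4948
  stratum Q5: (2800/11500)²·(1 − 583/2800)·151.99²/583 = 1.8599
V_st = 95.3171
V_srs = (1 − 1927/11500)·193042.9/1927 = 83.3916
Relative efficiency = V_srs / V_st = 83.3916/95.3171 = 0.8749

RE ≈ 0.875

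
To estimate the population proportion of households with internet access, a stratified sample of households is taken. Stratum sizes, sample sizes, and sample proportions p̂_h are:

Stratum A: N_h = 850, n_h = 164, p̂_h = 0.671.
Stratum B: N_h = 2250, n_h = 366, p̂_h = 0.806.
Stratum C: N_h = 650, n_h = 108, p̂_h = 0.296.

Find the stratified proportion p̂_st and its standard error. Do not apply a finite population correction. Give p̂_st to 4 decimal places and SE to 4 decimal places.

N = 3750; stratum weights W_h = N_h/N.
p̂_st = Σ W_h p̂_h = (850·0.671 + 2250·0.806 + 650·0.296)/3750 = 0.68700
V̂(p̂_st) = Σ W_h² p̂_h(1−p̂_h)/(n_h−1):
  stratum A: (850/3750)²·0.671·0.329/163 = 6.95835e-05
  stratum B: (2250/3750)²·0.806·0.194/365 = 0.000154222
  stratum C: (650/3750)²·0.296·0.704/107 = 5.8512e-05
V̂(p̂_st) = 0.000282317; SE = √V̂ = 0.0168023

p̂_st ≈ 0.6870, SE ≈ 0.0168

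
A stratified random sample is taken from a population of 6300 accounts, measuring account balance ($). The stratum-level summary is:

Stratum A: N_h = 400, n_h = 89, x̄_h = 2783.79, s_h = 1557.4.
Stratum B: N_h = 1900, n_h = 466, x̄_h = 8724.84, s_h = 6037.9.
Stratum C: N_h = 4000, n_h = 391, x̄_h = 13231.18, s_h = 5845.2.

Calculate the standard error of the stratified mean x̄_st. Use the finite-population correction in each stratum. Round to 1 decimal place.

SE(x̄_st) ≈ 193.0

V̂(x̄_st) = Σ W_h² (1 − n_h/N_h) s_h²/n_h, with W_h = N_h/N and N = 6300:
  stratum A: (400/6300)²·(1 − 89/400)·1557.4²/89 = 85.418
  stratum B: (1900/6300)²·(1 − 466/1900)·6037.9²/466 = 5370.41
  stratum C: (4000/6300)²·(1 − 391/4000)·5845.2²/391 = 31782.5
V̂(x̄_st) = 37238.3
SE(x̄_st) = √37238.3 = 192.972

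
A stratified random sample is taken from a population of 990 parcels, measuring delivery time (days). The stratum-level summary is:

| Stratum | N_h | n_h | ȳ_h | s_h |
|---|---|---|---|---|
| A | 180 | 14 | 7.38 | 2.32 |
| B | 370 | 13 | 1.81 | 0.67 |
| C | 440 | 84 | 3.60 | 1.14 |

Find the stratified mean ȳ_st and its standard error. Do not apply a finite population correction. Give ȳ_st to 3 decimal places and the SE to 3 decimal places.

ȳ_st = Σ W_h ȳ_h = (180·7.38 + 370·1.81 + 440·3.60)/990 = 3.61828
V̂(ȳ_st) = Σ W_h² s_h²/n_h, with W_h = N_h/N and N = 990:
  stratum A: (180/990)²·2.32²/14 = 0.0127093
  stratum B: (370/990)²·0.67²/13 = 0.00482324
  stratum C: (440/990)²·1.14²/84 = 0.00305608
V̂(ȳ_st) = 0.0205887
SE(ȳ_st) = √0.0205887 = 0.143487

ȳ_st ≈ 3.618, SE ≈ 0.143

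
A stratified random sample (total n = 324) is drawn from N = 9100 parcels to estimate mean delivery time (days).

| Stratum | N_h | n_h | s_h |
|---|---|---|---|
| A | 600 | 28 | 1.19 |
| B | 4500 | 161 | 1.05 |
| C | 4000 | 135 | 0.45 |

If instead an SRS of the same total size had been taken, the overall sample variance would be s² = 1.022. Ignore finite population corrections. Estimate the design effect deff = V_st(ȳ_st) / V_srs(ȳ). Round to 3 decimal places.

V̂(ȳ_st) = Σ W_h² s_h²/n_h, with W_h = N_h/N and N = 9100:
  stratum A: (600/9100)²·1.19²/28 = 0.000219865
  stratum B: (4500/9100)²·1.05²/161 = 0.00167454
  stratum C: (4000/9100)²·0.45²/135 = 0.00028982
V_st = 0.00218422
V_srs = s²/n = 1.022/324 = 0.00315432
deff = V_st / V_srs = 0.00218422/0.00315432 = 0.6925

deff ≈ 0.692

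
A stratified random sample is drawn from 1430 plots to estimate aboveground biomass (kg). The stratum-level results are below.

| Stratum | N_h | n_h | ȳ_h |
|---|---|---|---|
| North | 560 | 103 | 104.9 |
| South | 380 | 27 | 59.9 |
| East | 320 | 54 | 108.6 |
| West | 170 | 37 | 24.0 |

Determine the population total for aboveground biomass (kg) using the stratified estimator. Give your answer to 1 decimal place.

τ̂_st ≈ 120338.0

τ̂_st = Σ N_h ȳ_h = 560·104.9 + 380·59.9 + 320·108.6 + 170·24.0 = 120338.0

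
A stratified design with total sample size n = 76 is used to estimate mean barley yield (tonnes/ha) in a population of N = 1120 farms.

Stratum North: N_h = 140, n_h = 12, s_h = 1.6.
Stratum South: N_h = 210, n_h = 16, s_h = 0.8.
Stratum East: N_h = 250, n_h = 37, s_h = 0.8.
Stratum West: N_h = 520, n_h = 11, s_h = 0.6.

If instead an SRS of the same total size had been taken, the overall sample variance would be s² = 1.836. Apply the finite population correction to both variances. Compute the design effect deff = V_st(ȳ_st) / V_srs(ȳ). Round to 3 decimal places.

V̂(ȳ_st) = Σ W_h² (1 − n_h/N_h) s_h²/n_h, with W_h = N_h/N and N = 1120:
  stratum North: (140/1120)²·(1 − 12/140)·1.6²/12 = 0.00304762
  stratum South: (210/1120)²·(1 − 16/210)·0.8²/16 = 0.00129911
  stratum East: (250/1120)²·(1 − 37/250)·0.8²/37 = 0.00073428
  stratum West: (520/1120)²·(1 − 11/520)·0.6²/11 = 0.0069055
V_st = 0.0119865
V_srs = (1 − 76/1120)·1.836/76 = 0.0225186
deff = V_st / V_srs = 0.0119865/0.0225186 = 0.5323

deff ≈ 0.532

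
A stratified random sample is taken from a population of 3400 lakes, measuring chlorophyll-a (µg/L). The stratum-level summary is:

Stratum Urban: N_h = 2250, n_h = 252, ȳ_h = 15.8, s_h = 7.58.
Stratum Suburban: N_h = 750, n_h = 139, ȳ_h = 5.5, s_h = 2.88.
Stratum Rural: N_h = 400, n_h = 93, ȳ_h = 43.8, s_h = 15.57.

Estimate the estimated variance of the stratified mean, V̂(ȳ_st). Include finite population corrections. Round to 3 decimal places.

V̂(ȳ_st) = Σ W_h² (1 − n_h/N_h) s_h²/n_h, with W_h = N_h/N and N = 3400:
  stratum Urban: (2250/3400)²·(1 − 252/2250)·7.58²/252 = 0.0886662
  stratum Suburban: (750/3400)²·(1 − 139/750)·2.88²/139 = 0.00236546
  stratum Rural: (400/3400)²·(1 − 93/400)·15.57²/93 = 0.0276908
V̂(ȳ_st) = 0.118722

V̂(ȳ_st) ≈ 0.119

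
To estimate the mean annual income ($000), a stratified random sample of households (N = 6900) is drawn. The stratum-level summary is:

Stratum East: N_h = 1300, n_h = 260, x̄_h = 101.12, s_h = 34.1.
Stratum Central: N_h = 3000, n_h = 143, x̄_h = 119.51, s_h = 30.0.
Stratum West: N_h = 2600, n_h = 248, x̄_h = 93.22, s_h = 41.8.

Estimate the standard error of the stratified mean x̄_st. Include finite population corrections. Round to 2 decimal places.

SE(x̄_st) ≈ 1.47

V̂(x̄_st) = Σ W_h² (1 − n_h/N_h) s_h²/n_h, with W_h = N_h/N and N = 6900:
  stratum East: (1300/6900)²·(1 − 260/1300)·34.1²/260 = 0.127003
  stratum Central: (3000/6900)²·(1 − 143/3000)·30.0²/143 = 1.13303
  stratum West: (2600/6900)²·(1 − 248/2600)·41.8²/248 = 0.904927
V̂(x̄_st) = 2.16496
SE(x̄_st) = √2.16496 = 1.47138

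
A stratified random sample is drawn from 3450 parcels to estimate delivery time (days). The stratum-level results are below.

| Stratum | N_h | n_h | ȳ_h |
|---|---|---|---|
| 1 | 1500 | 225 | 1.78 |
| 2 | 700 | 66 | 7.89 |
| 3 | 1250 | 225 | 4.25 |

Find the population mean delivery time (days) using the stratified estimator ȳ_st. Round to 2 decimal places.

ȳ_st ≈ 3.91

N = Σ N_h = 3450. Stratum weights W_h = N_h/N.
ȳ_st = (1500·1.78 + 700·7.89 + 1250·4.25) / 3450 = 3.9146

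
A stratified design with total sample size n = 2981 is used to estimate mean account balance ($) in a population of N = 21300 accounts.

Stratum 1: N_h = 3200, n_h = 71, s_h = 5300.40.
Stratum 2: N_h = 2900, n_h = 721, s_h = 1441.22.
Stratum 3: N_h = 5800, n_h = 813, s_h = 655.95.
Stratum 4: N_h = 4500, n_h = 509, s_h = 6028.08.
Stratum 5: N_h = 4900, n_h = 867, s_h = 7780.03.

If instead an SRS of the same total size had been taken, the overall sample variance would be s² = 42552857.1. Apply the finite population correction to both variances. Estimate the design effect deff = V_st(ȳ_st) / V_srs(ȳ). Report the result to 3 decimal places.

deff ≈ 1.195

V̂(ȳ_st) = Σ W_h² (1 − n_h/N_h) s_h²/n_h, with W_h = N_h/N and N = 21300:
  stratum 1: (3200/21300)²·(1 − 71/3200)·5300.40²/71 = 8732.84
  stratum 2: (2900/21300)²·(1 − 721/2900)·1441.22²/721 = 40.1256
  stratum 3: (5800/21300)²·(1 − 813/5800)·655.95²/813 = 33.7411
  stratum 4: (4500/21300)²·(1 − 509/4500)·6028.08²/509 = 2826.02
  stratum 5: (4900/21300)²·(1 − 867/4900)·7780.03²/867 = 3040.94
V_st = 14673.7
V_srs = (1 − 2981/21300)·42552857.1/2981 = 12276.9
deff = V_st / V_srs = 14673.7/12276.9 = 1.1952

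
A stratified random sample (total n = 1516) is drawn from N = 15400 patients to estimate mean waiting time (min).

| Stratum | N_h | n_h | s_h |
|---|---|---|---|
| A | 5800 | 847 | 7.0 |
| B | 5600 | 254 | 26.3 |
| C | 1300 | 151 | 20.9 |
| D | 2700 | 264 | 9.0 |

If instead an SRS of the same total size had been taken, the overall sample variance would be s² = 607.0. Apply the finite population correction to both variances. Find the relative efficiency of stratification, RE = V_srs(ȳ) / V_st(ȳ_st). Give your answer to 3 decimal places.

V̂(ȳ_st) = Σ W_h² (1 − n_h/N_h) s_h²/n_h, with W_h = N_h/N and N = 15400:
  stratum A: (5800/15400)²·(1 − 847/5800)·7.0²/847 = 0.00700757
  stratum B: (5600/15400)²·(1 − 254/5600)·26.3²/254 = 0.343758
  stratum C: (1300/15400)²·(1 − 151/1300)·20.9²/151 = 0.0182195
  stratum D: (2700/15400)²·(1 − 264/2700)·9.0²/264 = 0.00850904
V_st = 0.377495
V_srs = (1 − 1516/15400)·607.0/1516 = 0.36098
Relative efficiency = V_srs / V_st = 0.36098/0.377495 = 0.9563

RE ≈ 0.956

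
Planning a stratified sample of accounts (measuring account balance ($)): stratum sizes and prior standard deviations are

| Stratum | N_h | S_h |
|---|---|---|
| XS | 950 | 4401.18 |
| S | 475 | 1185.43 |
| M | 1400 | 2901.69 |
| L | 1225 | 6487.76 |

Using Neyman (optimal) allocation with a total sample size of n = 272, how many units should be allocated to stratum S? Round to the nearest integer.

9

Neyman allocation: n_h = n · N_h S_h / Σ N_i S_i, with n = 272.
  stratum XS: N_h·S_h = 950·4401.18 = 4181121.00
  stratum S: N_h·S_h = 475·1185.43 = 563079.25
  stratum M: N_h·S_h = 1400·2901.69 = 4062366.00
  stratum L: N_h·S_h = 1225·6487.76 = 7947506.00
Σ N_h S_h = 16754072.25
n for stratum S = 272·563079.25/16754072.25 = 9.142 → 9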